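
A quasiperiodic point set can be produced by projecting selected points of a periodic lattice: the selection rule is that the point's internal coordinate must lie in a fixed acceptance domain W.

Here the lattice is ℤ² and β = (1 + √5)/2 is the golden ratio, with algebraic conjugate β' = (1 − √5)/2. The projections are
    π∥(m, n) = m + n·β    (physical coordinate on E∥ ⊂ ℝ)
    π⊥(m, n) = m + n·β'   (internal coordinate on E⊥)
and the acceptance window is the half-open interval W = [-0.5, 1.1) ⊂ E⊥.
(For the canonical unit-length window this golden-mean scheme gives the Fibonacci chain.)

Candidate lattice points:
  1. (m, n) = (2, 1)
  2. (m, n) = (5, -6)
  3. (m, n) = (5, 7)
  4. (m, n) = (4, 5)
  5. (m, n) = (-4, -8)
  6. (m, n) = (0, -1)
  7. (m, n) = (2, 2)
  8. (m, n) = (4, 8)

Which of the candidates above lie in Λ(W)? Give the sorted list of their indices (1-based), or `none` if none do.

Numerically β ≈ 1.6180 and β' = −1/β ≈ -0.6180.
[1] lift (2,1): star map gives 1.3820; window check -0.5 ≤ 1.3820 < 1.1 is false → out
[2] lift (5,-6): star map gives 8.7082; window check -0.5 ≤ 8.7082 < 1.1 is false → out
[3] lift (5,7): star map gives 0.6738; window check -0.5 ≤ 0.6738 < 1.1 is true → IN Λ
[4] lift (4,5): star map gives 0.9098; window check -0.5 ≤ 0.9098 < 1.1 is true → IN Λ
[5] lift (-4,-8): star map gives 0.9443; window check -0.5 ≤ 0.9443 < 1.1 is true → IN Λ
[6] lift (0,-1): star map gives 0.6180; window check -0.5 ≤ 0.6180 < 1.1 is true → IN Λ
[7] lift (2,2): star map gives 0.7639; window check -0.5 ≤ 0.7639 < 1.1 is true → IN Λ
[8] lift (4,8): star map gives -0.9443; window check -0.5 ≤ -0.9443 < 1.1 is false → out

3, 4, 5, 6, 7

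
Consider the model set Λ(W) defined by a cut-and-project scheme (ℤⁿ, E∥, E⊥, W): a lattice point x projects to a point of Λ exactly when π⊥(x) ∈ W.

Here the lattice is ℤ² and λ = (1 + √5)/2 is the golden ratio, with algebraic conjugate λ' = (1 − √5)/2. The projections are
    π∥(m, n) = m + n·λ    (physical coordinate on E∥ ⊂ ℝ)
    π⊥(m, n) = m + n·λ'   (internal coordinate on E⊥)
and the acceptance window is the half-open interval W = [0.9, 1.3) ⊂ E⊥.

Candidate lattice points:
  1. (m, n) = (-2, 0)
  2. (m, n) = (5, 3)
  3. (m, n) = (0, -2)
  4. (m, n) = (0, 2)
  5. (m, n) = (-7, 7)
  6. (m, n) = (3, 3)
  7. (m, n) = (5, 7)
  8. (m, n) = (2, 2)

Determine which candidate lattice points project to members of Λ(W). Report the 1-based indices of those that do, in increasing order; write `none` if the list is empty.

3, 6

Compute λ' = (1−√5)/2 = -0.61803, so π⊥(m,n) = m -0.61803·n.
candidate 1: (m,n)=(-2,0) → π∥ = -2+0·λ ≈ -2.00000, π⊥ = -2+0·λ' ≈ -2.00000 ∉ [0.9, 1.3) ⇒ out
candidate 2: (m,n)=(5,3) → π∥ = 5+3·λ ≈ 9.85410, π⊥ = 5+3·λ' ≈ 3.14590 ∉ [0.9, 1.3) ⇒ out
candidate 3: (m,n)=(0,-2) → π∥ = 0-2·λ ≈ -3.23607, π⊥ = 0-2·λ' ≈ 1.23607 ∈ [0.9, 1.3) ⇒ IN Λ
candidate 4: (m,n)=(0,2) → π∥ = 0+2·λ ≈ 3.23607, π⊥ = 0+2·λ' ≈ -1.23607 ∉ [0.9, 1.3) ⇒ out
candidate 5: (m,n)=(-7,7) → π∥ = -7+7·λ ≈ 4.32624, π⊥ = -7+7·λ' ≈ -11.32624 ∉ [0.9, 1.3) ⇒ out
candidate 6: (m,n)=(3,3) → π∥ = 3+3·λ ≈ 7.85410, π⊥ = 3+3·λ' ≈ 1.14590 ∈ [0.9, 1.3) ⇒ IN Λ
candidate 7: (m,n)=(5,7) → π∥ = 5+7·λ ≈ 16.32624, π⊥ = 5+7·λ' ≈ 0.67376 ∉ [0.9, 1.3) ⇒ out
candidate 8: (m,n)=(2,2) → π∥ = 2+2·λ ≈ 5.23607, π⊥ = 2+2·λ' ≈ 0.76393 ∉ [0.9, 1.3) ⇒ out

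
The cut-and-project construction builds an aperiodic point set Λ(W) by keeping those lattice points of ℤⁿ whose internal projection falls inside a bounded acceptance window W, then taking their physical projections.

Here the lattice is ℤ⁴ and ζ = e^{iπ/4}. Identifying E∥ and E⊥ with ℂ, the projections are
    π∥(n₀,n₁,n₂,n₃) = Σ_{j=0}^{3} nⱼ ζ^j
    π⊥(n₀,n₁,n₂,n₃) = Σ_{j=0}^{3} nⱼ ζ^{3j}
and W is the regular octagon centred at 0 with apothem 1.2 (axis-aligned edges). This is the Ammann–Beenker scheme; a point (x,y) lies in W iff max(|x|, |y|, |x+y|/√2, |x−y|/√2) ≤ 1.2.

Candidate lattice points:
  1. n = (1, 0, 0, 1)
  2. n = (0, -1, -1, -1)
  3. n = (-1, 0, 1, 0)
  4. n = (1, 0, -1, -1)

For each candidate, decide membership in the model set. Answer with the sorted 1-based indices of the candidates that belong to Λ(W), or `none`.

2, 4

Internal map: ζ^{3j} for j=0..3 gives (1,0), (−√2/2,√2/2), (0,−1), (√2/2,√2/2).
#1 (1, 0, 0, 1): internal (1.7071, 0.7071); octagon support 1.7071 vs apothem 1.2 → ∉ W
#2 (0, -1, -1, -1): internal (0.0000, -0.4142); octagon support 0.4142 vs apothem 1.2 → ∈ W
#3 (-1, 0, 1, 0): internal (-1.0000, -1.0000); octagon support 1.4142 vs apothem 1.2 → ∉ W
#4 (1, 0, -1, -1): internal (0.2929, 0.2929); octagon support 0.4142 vs apothem 1.2 → ∈ W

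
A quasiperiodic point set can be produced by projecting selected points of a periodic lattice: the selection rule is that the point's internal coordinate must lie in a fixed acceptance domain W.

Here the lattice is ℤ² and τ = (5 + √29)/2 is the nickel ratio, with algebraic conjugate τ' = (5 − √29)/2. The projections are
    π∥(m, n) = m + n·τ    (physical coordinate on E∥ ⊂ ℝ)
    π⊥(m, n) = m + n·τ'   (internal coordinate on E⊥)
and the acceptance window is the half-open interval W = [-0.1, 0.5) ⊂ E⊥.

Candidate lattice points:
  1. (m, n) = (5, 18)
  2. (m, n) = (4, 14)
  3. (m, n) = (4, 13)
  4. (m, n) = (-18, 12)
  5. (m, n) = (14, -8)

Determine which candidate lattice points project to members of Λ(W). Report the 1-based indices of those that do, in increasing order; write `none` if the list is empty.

Compute τ' = (5−√29)/2 = -0.192582, so π⊥(m,n) = m -0.192582·n.
candidate 1: (m,n)=(5,18) → π∥ = 5+18·τ ≈ 98.466483, π⊥ = 5+18·τ' ≈ 1.533517 ∉ [-0.1, 0.5) ⇒ out
candidate 2: (m,n)=(4,14) → π∥ = 4+14·τ ≈ 76.696154, π⊥ = 4+14·τ' ≈ 1.303846 ∉ [-0.1, 0.5) ⇒ out
candidate 3: (m,n)=(4,13) → π∥ = 4+13·τ ≈ 71.503571, π⊥ = 4+13·τ' ≈ 1.496429 ∉ [-0.1, 0.5) ⇒ out
candidate 4: (m,n)=(-18,12) → π∥ = -18+12·τ ≈ 44.310989, π⊥ = -18+12·τ' ≈ -20.310989 ∉ [-0.1, 0.5) ⇒ out
candidate 5: (m,n)=(14,-8) → π∥ = 14-8·τ ≈ -27.540659, π⊥ = 14-8·τ' ≈ 15.540659 ∉ [-0.1, 0.5) ⇒ out

none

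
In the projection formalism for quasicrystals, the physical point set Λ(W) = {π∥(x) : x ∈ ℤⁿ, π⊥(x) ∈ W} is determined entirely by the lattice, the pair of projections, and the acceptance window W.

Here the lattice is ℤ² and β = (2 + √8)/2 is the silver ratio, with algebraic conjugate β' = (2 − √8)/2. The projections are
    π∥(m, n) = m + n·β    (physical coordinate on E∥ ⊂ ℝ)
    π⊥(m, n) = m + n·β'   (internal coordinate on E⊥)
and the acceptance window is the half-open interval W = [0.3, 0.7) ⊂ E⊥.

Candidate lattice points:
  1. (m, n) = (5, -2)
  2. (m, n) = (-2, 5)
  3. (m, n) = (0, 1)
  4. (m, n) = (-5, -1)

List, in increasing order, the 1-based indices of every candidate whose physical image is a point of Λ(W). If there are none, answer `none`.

none

Compute β' = (2−√8)/2 = -0.414214, so π⊥(m,n) = m -0.414214·n.
#1 (5,-2): internal coord 5 + (-2)·β' = +5.828427; +5.828427 ∉ [0.3, 0.7) → out
#2 (-2,5): internal coord -2 + (5)·β' = -4.071068; -4.071068 ∉ [0.3, 0.7) → out
#3 (0,1): internal coord 0 + (1)·β' = -0.414214; -0.414214 ∉ [0.3, 0.7) → out
#4 (-5,-1): internal coord -5 + (-1)·β' = -4.585786; -4.585786 ∉ [0.3, 0.7) → out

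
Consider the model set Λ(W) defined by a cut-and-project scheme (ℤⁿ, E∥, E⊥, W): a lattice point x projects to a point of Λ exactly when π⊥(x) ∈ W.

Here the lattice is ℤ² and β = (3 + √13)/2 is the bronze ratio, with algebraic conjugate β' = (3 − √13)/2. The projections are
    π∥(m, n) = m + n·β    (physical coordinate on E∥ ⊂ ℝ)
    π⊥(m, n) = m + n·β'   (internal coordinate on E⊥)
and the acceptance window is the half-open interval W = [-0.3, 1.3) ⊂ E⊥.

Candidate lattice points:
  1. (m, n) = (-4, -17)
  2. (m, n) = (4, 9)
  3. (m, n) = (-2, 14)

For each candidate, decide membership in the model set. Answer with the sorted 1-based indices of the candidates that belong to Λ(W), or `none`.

1, 2

β' = (3−√13)/2 ≈ -0.30278.
[1] lift (-4,-17): star map gives 1.14719; window check -0.3 ≤ 1.14719 < 1.3 is true → IN Λ
[2] lift (4,9): star map gives 1.27502; window check -0.3 ≤ 1.27502 < 1.3 is true → IN Λ
[3] lift (-2,14): star map gives -6.23886; window check -0.3 ≤ -6.23886 < 1.3 is false → out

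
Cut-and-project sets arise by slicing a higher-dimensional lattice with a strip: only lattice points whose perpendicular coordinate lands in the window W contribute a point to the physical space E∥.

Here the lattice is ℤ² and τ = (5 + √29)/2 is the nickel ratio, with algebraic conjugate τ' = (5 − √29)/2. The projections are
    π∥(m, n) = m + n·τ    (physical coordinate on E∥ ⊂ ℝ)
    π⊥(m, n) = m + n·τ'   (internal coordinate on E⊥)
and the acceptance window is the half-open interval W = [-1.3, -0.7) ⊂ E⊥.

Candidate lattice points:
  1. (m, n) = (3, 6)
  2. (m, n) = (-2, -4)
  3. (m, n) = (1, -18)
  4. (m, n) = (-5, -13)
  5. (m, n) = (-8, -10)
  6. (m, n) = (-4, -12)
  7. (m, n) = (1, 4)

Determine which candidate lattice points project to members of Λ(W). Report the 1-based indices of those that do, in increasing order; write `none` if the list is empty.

Compute τ' = (5−√29)/2 = -0.192582, so π⊥(m,n) = m -0.192582·n.
[1] lift (3,6): star map gives 1.844506; window check -1.3 ≤ 1.844506 < -0.7 is false → out
[2] lift (-2,-4): star map gives -1.229670; window check -1.3 ≤ -1.229670 < -0.7 is true → IN Λ
[3] lift (1,-18): star map gives 4.466483; window check -1.3 ≤ 4.466483 < -0.7 is false → out
[4] lift (-5,-13): star map gives -2.496429; window check -1.3 ≤ -2.496429 < -0.7 is false → out
[5] lift (-8,-10): star map gives -6.074176; window check -1.3 ≤ -6.074176 < -0.7 is false → out
[6] lift (-4,-12): star map gives -1.689011; window check -1.3 ≤ -1.689011 < -0.7 is false → out
[7] lift (1,4): star map gives 0.229670; window check -1.3 ≤ 0.229670 < -0.7 is false → out

2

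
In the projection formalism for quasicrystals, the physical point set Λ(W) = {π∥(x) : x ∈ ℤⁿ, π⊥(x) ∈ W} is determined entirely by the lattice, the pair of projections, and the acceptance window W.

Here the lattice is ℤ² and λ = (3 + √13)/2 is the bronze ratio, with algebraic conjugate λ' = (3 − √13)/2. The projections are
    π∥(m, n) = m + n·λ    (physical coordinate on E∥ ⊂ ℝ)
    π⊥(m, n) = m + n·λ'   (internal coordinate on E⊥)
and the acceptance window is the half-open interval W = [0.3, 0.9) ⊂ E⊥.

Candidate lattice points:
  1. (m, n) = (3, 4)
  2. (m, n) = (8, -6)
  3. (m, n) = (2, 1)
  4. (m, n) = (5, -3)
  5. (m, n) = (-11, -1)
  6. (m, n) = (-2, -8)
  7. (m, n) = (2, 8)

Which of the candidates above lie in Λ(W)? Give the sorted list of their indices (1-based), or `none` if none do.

6

λ' = (3−√13)/2 ≈ -0.30278.
#1 (3,4): internal coord 3 + (4)·λ' = +1.78890; +1.78890 ∉ [0.3, 0.9) → out
#2 (8,-6): internal coord 8 + (-6)·λ' = +9.81665; +9.81665 ∉ [0.3, 0.9) → out
#3 (2,1): internal coord 2 + (1)·λ' = +1.69722; +1.69722 ∉ [0.3, 0.9) → out
#4 (5,-3): internal coord 5 + (-3)·λ' = +5.90833; +5.90833 ∉ [0.3, 0.9) → out
#5 (-11,-1): internal coord -11 + (-1)·λ' = -10.69722; -10.69722 ∉ [0.3, 0.9) → out
#6 (-2,-8): internal coord -2 + (-8)·λ' = +0.42221; +0.42221 ∈ [0.3, 0.9) → IN Λ
#7 (2,8): internal coord 2 + (8)·λ' = -0.42221; -0.42221 ∉ [0.3, 0.9) → out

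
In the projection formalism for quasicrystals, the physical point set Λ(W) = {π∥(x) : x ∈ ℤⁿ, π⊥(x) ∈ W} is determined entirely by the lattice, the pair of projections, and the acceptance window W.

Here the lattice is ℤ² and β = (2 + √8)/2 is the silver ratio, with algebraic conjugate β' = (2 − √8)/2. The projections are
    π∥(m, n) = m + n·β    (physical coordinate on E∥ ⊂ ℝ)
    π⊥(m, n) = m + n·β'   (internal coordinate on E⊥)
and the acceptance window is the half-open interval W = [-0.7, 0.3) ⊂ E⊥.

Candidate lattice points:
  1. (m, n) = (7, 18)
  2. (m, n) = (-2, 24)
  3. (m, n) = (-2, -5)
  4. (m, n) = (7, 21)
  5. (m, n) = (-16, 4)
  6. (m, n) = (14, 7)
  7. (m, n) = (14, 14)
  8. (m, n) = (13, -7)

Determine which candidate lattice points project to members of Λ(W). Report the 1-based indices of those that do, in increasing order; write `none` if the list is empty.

Numerically β ≈ 2.414214 and β' = −1/β ≈ -0.414214.
[1] lift (7,18): star map gives -0.455844; window check -0.7 ≤ -0.455844 < 0.3 is true → IN Λ
[2] lift (-2,24): star map gives -11.941125; window check -0.7 ≤ -11.941125 < 0.3 is false → out
[3] lift (-2,-5): star map gives 0.071068; window check -0.7 ≤ 0.071068 < 0.3 is true → IN Λ
[4] lift (7,21): star map gives -1.698485; window check -0.7 ≤ -1.698485 < 0.3 is false → out
[5] lift (-16,4): star map gives -17.656854; window check -0.7 ≤ -17.656854 < 0.3 is false → out
[6] lift (14,7): star map gives 11.100505; window check -0.7 ≤ 11.100505 < 0.3 is false → out
[7] lift (14,14): star map gives 8.201010; window check -0.7 ≤ 8.201010 < 0.3 is false → out
[8] lift (13,-7): star map gives 15.899495; window check -0.7 ≤ 15.899495 < 0.3 is false → out

1, 3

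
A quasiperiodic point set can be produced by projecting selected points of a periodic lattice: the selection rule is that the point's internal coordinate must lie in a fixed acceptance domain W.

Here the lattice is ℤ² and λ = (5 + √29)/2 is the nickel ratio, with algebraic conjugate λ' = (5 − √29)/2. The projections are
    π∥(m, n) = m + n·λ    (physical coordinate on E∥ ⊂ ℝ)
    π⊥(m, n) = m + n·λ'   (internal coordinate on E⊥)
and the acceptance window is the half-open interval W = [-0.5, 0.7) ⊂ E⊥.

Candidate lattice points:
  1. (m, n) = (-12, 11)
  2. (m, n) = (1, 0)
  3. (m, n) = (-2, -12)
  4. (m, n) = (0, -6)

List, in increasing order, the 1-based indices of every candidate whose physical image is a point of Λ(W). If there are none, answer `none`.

Numerically λ ≈ 5.19258 and λ' = −1/λ ≈ -0.19258.
#1 (-12,11): internal coord -12 + (11)·λ' = -14.11841; -14.11841 ∉ [-0.5, 0.7) → out
#2 (1,0): internal coord 1 + (0)·λ' = +1.00000; +1.00000 ∉ [-0.5, 0.7) → out
#3 (-2,-12): internal coord -2 + (-12)·λ' = +0.31099; +0.31099 ∈ [-0.5, 0.7) → IN Λ
#4 (0,-6): internal coord 0 + (-6)·λ' = +1.15549; +1.15549 ∉ [-0.5, 0.7) → out

3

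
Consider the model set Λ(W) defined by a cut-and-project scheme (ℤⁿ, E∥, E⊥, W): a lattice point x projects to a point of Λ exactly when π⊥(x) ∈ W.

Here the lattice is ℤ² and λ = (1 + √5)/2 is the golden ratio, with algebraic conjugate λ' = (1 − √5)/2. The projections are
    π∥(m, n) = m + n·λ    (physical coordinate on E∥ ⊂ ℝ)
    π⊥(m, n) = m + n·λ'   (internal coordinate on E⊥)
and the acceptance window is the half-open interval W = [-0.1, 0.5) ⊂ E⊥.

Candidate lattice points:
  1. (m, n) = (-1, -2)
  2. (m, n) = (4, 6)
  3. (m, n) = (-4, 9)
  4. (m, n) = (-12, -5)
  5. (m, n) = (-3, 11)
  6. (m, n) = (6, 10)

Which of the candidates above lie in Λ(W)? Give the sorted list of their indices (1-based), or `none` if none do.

1, 2

Numerically λ ≈ 1.6180 and λ' = −1/λ ≈ -0.6180.
candidate 1: (m,n)=(-1,-2) → π∥ = -1-2·λ ≈ -4.2361, π⊥ = -1-2·λ' ≈ 0.2361 ∈ [-0.1, 0.5) ⇒ IN Λ
candidate 2: (m,n)=(4,6) → π∥ = 4+6·λ ≈ 13.7082, π⊥ = 4+6·λ' ≈ 0.2918 ∈ [-0.1, 0.5) ⇒ IN Λ
candidate 3: (m,n)=(-4,9) → π∥ = -4+9·λ ≈ 10.5623, π⊥ = -4+9·λ' ≈ -9.5623 ∉ [-0.1, 0.5) ⇒ out
candidate 4: (m,n)=(-12,-5) → π∥ = -12-5·λ ≈ -20.0902, π⊥ = -12-5·λ' ≈ -8.9098 ∉ [-0.1, 0.5) ⇒ out
candidate 5: (m,n)=(-3,11) → π∥ = -3+11·λ ≈ 14.7984, π⊥ = -3+11·λ' ≈ -9.7984 ∉ [-0.1, 0.5) ⇒ out
candidate 6: (m,n)=(6,10) → π∥ = 6+10·λ ≈ 22.1803, π⊥ = 6+10·λ' ≈ -0.1803 ∉ [-0.1, 0.5) ⇒ out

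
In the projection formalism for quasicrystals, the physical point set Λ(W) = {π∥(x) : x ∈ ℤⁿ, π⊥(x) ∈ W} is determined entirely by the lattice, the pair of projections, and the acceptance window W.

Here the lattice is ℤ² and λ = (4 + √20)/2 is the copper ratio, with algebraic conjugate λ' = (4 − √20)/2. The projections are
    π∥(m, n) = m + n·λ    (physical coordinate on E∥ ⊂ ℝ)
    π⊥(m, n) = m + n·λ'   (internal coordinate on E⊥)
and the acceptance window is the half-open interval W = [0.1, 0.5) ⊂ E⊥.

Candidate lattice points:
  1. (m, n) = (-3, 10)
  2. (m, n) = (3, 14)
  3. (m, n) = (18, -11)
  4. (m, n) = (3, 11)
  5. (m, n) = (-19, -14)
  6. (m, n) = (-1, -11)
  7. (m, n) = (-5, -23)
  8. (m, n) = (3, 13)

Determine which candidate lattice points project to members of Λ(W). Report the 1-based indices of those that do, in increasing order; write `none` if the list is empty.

λ' = (4−√20)/2 ≈ -0.2361.
#1 (-3,10): internal coord -3 + (10)·λ' = -5.3607; -5.3607 ∉ [0.1, 0.5) → out
#2 (3,14): internal coord 3 + (14)·λ' = -0.3050; -0.3050 ∉ [0.1, 0.5) → out
#3 (18,-11): internal coord 18 + (-11)·λ' = +20.5967; +20.5967 ∉ [0.1, 0.5) → out
#4 (3,11): internal coord 3 + (11)·λ' = +0.4033; +0.4033 ∈ [0.1, 0.5) → IN Λ
#5 (-19,-14): internal coord -19 + (-14)·λ' = -15.6950; -15.6950 ∉ [0.1, 0.5) → out
#6 (-1,-11): internal coord -1 + (-11)·λ' = +1.5967; +1.5967 ∉ [0.1, 0.5) → out
#7 (-5,-23): internal coord -5 + (-23)·λ' = +0.4296; +0.4296 ∈ [0.1, 0.5) → IN Λ
#8 (3,13): internal coord 3 + (13)·λ' = -0.0689; -0.0689 ∉ [0.1, 0.5) → out

4, 7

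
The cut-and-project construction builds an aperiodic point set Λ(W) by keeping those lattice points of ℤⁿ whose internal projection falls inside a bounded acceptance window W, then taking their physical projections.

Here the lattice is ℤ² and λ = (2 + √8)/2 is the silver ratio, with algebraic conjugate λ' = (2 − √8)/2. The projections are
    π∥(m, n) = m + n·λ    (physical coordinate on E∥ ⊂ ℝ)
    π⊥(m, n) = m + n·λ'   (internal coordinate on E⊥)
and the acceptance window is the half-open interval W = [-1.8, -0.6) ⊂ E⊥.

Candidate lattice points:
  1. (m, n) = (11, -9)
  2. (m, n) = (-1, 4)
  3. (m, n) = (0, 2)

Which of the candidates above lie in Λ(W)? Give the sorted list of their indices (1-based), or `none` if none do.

3

Numerically λ ≈ 2.4142 and λ' = −1/λ ≈ -0.4142.
candidate 1: (m,n)=(11,-9) → π∥ = 11-9·λ ≈ -10.7279, π⊥ = 11-9·λ' ≈ 14.7279 ∉ [-1.8, -0.6) ⇒ out
candidate 2: (m,n)=(-1,4) → π∥ = -1+4·λ ≈ 8.6569, π⊥ = -1+4·λ' ≈ -2.6569 ∉ [-1.8, -0.6) ⇒ out
candidate 3: (m,n)=(0,2) → π∥ = 0+2·λ ≈ 4.8284, π⊥ = 0+2·λ' ≈ -0.8284 ∈ [-1.8, -0.6) ⇒ IN Λ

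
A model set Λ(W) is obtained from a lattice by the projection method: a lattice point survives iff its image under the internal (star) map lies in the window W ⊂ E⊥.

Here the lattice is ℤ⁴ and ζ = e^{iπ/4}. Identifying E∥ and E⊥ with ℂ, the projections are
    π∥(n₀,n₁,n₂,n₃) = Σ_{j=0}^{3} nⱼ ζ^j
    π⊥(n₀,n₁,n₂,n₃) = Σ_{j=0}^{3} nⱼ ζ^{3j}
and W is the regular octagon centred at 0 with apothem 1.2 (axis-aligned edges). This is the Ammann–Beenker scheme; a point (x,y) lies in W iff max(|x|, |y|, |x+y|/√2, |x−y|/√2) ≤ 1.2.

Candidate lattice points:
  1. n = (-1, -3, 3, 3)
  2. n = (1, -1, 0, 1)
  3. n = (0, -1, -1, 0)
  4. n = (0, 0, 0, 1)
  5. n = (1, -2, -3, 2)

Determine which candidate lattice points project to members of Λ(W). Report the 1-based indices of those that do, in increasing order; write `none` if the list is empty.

Internal map: ζ^{3j} for j=0..3 gives (1,0), (−√2/2,√2/2), (0,−1), (√2/2,√2/2).
candidate 1: n = (-1, -3, 3, 3) → π⊥ ≈ (+3.2426, -3.0000); max(|x|,|y|,|x±y|/√2) = 4.4142 > 1.2 ⇒ ∉ W
candidate 2: n = (1, -1, 0, 1) → π⊥ ≈ (+2.4142, +0.0000); max(|x|,|y|,|x±y|/√2) = 2.4142 > 1.2 ⇒ ∉ W
candidate 3: n = (0, -1, -1, 0) → π⊥ ≈ (+0.7071, +0.2929); max(|x|,|y|,|x±y|/√2) = 0.7071 ≤ 1.2 ⇒ ∈ W
candidate 4: n = (0, 0, 0, 1) → π⊥ ≈ (+0.7071, +0.7071); max(|x|,|y|,|x±y|/√2) = 1.0000 ≤ 1.2 ⇒ ∈ W
candidate 5: n = (1, -2, -3, 2) → π⊥ ≈ (+3.8284, +3.0000); max(|x|,|y|,|x±y|/√2) = 4.8284 > 1.2 ⇒ ∉ W

3, 4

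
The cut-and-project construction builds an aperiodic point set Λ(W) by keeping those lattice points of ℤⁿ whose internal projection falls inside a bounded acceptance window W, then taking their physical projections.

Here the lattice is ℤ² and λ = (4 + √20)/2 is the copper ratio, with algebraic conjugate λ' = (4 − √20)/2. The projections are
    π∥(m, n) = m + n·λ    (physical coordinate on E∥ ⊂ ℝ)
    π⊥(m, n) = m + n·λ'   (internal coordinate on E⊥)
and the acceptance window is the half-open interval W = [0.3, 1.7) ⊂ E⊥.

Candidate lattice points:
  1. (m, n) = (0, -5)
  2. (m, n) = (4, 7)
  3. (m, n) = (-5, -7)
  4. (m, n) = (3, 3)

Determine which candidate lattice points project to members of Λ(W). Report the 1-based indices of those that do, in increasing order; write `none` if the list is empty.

Compute λ' = (4−√20)/2 = -0.236068, so π⊥(m,n) = m -0.236068·n.
candidate 1: (m,n)=(0,-5) → π∥ = 0-5·λ ≈ -21.180340, π⊥ = 0-5·λ' ≈ 1.180340 ∈ [0.3, 1.7) ⇒ IN Λ
candidate 2: (m,n)=(4,7) → π∥ = 4+7·λ ≈ 33.652476, π⊥ = 4+7·λ' ≈ 2.347524 ∉ [0.3, 1.7) ⇒ out
candidate 3: (m,n)=(-5,-7) → π∥ = -5-7·λ ≈ -34.652476, π⊥ = -5-7·λ' ≈ -3.347524 ∉ [0.3, 1.7) ⇒ out
candidate 4: (m,n)=(3,3) → π∥ = 3+3·λ ≈ 15.708204, π⊥ = 3+3·λ' ≈ 2.291796 ∉ [0.3, 1.7) ⇒ out

1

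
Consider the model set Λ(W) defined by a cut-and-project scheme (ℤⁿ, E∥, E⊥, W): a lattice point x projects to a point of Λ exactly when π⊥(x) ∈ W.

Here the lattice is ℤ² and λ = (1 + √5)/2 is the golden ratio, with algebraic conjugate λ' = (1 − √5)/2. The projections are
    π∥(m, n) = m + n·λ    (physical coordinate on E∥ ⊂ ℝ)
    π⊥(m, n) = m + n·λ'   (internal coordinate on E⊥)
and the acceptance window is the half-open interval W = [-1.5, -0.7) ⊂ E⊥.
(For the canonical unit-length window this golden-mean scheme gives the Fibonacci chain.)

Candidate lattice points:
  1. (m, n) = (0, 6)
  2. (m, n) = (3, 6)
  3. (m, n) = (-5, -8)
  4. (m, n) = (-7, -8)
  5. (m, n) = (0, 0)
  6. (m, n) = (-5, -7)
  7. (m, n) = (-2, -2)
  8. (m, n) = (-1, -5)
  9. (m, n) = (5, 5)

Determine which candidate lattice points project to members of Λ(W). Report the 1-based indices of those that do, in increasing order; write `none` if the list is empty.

Numerically λ ≈ 1.61803 and λ' = −1/λ ≈ -0.61803.
#1 (0,6): internal coord 0 + (6)·λ' = -3.70820; -3.70820 ∉ [-1.5, -0.7) → out
#2 (3,6): internal coord 3 + (6)·λ' = -0.70820; -0.70820 ∈ [-1.5, -0.7) → IN Λ
#3 (-5,-8): internal coord -5 + (-8)·λ' = -0.05573; -0.05573 ∉ [-1.5, -0.7) → out
#4 (-7,-8): internal coord -7 + (-8)·λ' = -2.05573; -2.05573 ∉ [-1.5, -0.7) → out
#5 (0,0): internal coord 0 + (0)·λ' = +0.00000; +0.00000 ∉ [-1.5, -0.7) → out
#6 (-5,-7): internal coord -5 + (-7)·λ' = -0.67376; -0.67376 ∉ [-1.5, -0.7) → out
#7 (-2,-2): internal coord -2 + (-2)·λ' = -0.76393; -0.76393 ∈ [-1.5, -0.7) → IN Λ
#8 (-1,-5): internal coord -1 + (-5)·λ' = +2.09017; +2.09017 ∉ [-1.5, -0.7) → out
#9 (5,5): internal coord 5 + (5)·λ' = +1.90983; +1.90983 ∉ [-1.5, -0.7) → out

2, 7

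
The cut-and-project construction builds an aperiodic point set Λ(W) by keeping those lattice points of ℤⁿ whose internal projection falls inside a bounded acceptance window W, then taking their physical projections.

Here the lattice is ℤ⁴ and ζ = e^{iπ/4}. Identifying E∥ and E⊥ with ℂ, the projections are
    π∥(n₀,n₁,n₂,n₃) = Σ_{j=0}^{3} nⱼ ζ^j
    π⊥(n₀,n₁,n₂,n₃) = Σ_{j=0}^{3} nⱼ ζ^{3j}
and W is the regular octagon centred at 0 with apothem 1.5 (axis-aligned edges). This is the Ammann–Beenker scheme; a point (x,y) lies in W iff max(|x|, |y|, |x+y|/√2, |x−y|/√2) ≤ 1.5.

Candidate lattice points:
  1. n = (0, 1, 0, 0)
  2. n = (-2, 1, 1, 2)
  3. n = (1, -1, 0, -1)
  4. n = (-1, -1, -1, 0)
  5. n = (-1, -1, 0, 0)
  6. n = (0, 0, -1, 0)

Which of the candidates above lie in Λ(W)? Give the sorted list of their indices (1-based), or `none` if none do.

1, 4, 5, 6

Internal map: ζ^{3j} for j=0..3 gives (1,0), (−√2/2,√2/2), (0,−1), (√2/2,√2/2).
#1 (0, 1, 0, 0): internal (-0.7071, 0.7071); octagon support 1.0000 vs apothem 1.5 → ∈ W
#2 (-2, 1, 1, 2): internal (-1.2929, 1.1213); octagon support 1.7071 vs apothem 1.5 → ∉ W
#3 (1, -1, 0, -1): internal (1.0000, -1.4142); octagon support 1.7071 vs apothem 1.5 → ∉ W
#4 (-1, -1, -1, 0): internal (-0.2929, 0.2929); octagon support 0.4142 vs apothem 1.5 → ∈ W
#5 (-1, -1, 0, 0): internal (-0.2929, -0.7071); octagon support 0.7071 vs apothem 1.5 → ∈ W
#6 (0, 0, -1, 0): internal (0.0000, 1.0000); octagon support 1.0000 vs apothem 1.5 → ∈ W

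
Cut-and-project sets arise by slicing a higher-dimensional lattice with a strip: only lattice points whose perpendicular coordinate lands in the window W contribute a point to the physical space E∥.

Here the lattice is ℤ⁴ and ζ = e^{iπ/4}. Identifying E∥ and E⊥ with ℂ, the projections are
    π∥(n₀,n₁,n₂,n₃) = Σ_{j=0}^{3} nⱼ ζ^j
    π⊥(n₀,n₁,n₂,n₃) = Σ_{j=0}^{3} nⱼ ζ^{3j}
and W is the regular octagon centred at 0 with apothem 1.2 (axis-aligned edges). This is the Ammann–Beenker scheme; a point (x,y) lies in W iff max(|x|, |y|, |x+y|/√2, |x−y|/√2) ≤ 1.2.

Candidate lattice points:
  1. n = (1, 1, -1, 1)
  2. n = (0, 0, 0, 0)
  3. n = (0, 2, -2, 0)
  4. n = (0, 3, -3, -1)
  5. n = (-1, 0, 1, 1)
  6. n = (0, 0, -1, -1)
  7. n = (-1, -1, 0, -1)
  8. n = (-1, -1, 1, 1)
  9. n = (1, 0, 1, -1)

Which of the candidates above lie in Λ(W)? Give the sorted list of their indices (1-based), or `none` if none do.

2, 5, 6, 8

Internal map: ζ^{3j} for j=0..3 gives (1,0), (−√2/2,√2/2), (0,−1), (√2/2,√2/2).
#1 (1, 1, -1, 1): internal (1.0000, 2.4142); octagon support 2.4142 vs apothem 1.2 → ∉ W
#2 (0, 0, 0, 0): internal (0.0000, 0.0000); octagon support 0.0000 vs apothem 1.2 → ∈ W
#3 (0, 2, -2, 0): internal (-1.4142, 3.4142); octagon support 3.4142 vs apothem 1.2 → ∉ W
#4 (0, 3, -3, -1): internal (-2.8284, 4.4142); octagon support 5.1213 vs apothem 1.2 → ∉ W
#5 (-1, 0, 1, 1): internal (-0.2929, -0.2929); octagon support 0.4142 vs apothem 1.2 → ∈ W
#6 (0, 0, -1, -1): internal (-0.7071, 0.2929); octagon support 0.7071 vs apothem 1.2 → ∈ W
#7 (-1, -1, 0, -1): internal (-1.0000, -1.4142); octagon support 1.7071 vs apothem 1.2 → ∉ W
#8 (-1, -1, 1, 1): internal (0.4142, -1.0000); octagon support 1.0000 vs apothem 1.2 → ∈ W
#9 (1, 0, 1, -1): internal (0.2929, -1.7071); octagon support 1.7071 vs apothem 1.2 → ∉ W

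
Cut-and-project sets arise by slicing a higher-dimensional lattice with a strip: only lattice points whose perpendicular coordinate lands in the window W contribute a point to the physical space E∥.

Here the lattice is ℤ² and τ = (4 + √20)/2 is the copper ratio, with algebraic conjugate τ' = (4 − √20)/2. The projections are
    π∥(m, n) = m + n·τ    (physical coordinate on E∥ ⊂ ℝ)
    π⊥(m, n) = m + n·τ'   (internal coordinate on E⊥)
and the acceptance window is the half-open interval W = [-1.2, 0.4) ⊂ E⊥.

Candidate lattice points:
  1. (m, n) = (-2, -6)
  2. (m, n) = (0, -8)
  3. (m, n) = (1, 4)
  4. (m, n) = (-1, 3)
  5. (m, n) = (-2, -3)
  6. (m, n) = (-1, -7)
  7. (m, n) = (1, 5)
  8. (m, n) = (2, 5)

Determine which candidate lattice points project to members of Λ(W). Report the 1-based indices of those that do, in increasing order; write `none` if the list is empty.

Compute τ' = (4−√20)/2 = -0.236068, so π⊥(m,n) = m -0.236068·n.
candidate 1: (m,n)=(-2,-6) → π∥ = -2-6·τ ≈ -27.416408, π⊥ = -2-6·τ' ≈ -0.583592 ∈ [-1.2, 0.4) ⇒ IN Λ
candidate 2: (m,n)=(0,-8) → π∥ = 0-8·τ ≈ -33.888544, π⊥ = 0-8·τ' ≈ 1.888544 ∉ [-1.2, 0.4) ⇒ out
candidate 3: (m,n)=(1,4) → π∥ = 1+4·τ ≈ 17.944272, π⊥ = 1+4·τ' ≈ 0.055728 ∈ [-1.2, 0.4) ⇒ IN Λ
candidate 4: (m,n)=(-1,3) → π∥ = -1+3·τ ≈ 11.708204, π⊥ = -1+3·τ' ≈ -1.708204 ∉ [-1.2, 0.4) ⇒ out
candidate 5: (m,n)=(-2,-3) → π∥ = -2-3·τ ≈ -14.708204, π⊥ = -2-3·τ' ≈ -1.291796 ∉ [-1.2, 0.4) ⇒ out
candidate 6: (m,n)=(-1,-7) → π∥ = -1-7·τ ≈ -30.652476, π⊥ = -1-7·τ' ≈ 0.652476 ∉ [-1.2, 0.4) ⇒ out
candidate 7: (m,n)=(1,5) → π∥ = 1+5·τ ≈ 22.180340, π⊥ = 1+5·τ' ≈ -0.180340 ∈ [-1.2, 0.4) ⇒ IN Λ
candidate 8: (m,n)=(2,5) → π∥ = 2+5·τ ≈ 23.180340, π⊥ = 2+5·τ' ≈ 0.819660 ∉ [-1.2, 0.4) ⇒ out

1, 3, 7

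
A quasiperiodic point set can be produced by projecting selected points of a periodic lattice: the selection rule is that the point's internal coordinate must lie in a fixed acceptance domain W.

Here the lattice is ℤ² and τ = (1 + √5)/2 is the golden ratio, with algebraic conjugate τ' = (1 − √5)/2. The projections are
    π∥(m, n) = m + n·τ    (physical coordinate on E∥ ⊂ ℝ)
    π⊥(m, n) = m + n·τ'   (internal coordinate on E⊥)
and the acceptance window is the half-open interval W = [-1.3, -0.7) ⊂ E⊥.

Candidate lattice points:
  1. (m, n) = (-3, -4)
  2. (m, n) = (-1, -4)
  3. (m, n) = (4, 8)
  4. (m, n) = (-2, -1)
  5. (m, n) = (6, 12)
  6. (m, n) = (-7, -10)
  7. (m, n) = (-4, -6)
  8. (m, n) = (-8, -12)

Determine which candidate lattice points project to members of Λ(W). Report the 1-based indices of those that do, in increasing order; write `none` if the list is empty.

τ' = (1−√5)/2 ≈ -0.618034.
[1] lift (-3,-4): star map gives -0.527864; window check -1.3 ≤ -0.527864 < -0.7 is false → out
[2] lift (-1,-4): star map gives 1.472136; window check -1.3 ≤ 1.472136 < -0.7 is false → out
[3] lift (4,8): star map gives -0.944272; window check -1.3 ≤ -0.944272 < -0.7 is true → IN Λ
[4] lift (-2,-1): star map gives -1.381966; window check -1.3 ≤ -1.381966 < -0.7 is false → out
[5] lift (6,12): star map gives -1.416408; window check -1.3 ≤ -1.416408 < -0.7 is false → out
[6] lift (-7,-10): star map gives -0.819660; window check -1.3 ≤ -0.819660 < -0.7 is true → IN Λ
[7] lift (-4,-6): star map gives -0.291796; window check -1.3 ≤ -0.291796 < -0.7 is false → out
[8] lift (-8,-12): star map gives -0.583592; window check -1.3 ≤ -0.583592 < -0.7 is false → out

3, 6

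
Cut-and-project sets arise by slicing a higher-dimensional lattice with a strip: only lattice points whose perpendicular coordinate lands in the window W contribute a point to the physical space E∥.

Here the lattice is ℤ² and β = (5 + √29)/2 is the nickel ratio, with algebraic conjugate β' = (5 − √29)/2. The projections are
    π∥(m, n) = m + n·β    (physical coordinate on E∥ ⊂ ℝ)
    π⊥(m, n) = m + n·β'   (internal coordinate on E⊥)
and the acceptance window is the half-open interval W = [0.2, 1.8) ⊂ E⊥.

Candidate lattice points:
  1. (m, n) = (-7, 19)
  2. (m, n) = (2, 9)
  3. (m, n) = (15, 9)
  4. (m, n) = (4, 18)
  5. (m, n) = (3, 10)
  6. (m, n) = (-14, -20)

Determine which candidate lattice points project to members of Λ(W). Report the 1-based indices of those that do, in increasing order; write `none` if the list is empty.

β' = (5−√29)/2 ≈ -0.1926.
#1 (-7,19): internal coord -7 + (19)·β' = -10.6591; -10.6591 ∉ [0.2, 1.8) → out
#2 (2,9): internal coord 2 + (9)·β' = +0.2668; +0.2668 ∈ [0.2, 1.8) → IN Λ
#3 (15,9): internal coord 15 + (9)·β' = +13.2668; +13.2668 ∉ [0.2, 1.8) → out
#4 (4,18): internal coord 4 + (18)·β' = +0.5335; +0.5335 ∈ [0.2, 1.8) → IN Λ
#5 (3,10): internal coord 3 + (10)·β' = +1.0742; +1.0742 ∈ [0.2, 1.8) → IN Λ
#6 (-14,-20): internal coord -14 + (-20)·β' = -10.1484; -10.1484 ∉ [0.2, 1.8) → out

2, 4, 5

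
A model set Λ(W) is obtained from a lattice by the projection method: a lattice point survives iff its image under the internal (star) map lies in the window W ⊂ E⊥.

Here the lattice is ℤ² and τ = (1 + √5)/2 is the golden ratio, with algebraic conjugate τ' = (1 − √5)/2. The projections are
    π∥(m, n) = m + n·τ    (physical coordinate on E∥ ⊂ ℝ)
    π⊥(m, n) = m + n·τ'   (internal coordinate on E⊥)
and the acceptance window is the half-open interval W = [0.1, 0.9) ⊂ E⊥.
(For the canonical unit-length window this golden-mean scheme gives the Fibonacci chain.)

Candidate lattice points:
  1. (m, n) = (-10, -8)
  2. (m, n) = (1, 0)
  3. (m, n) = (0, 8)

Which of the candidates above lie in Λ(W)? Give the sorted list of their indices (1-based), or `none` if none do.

Compute τ' = (1−√5)/2 = -0.618034, so π⊥(m,n) = m -0.618034·n.
#1 (-10,-8): internal coord -10 + (-8)·τ' = -5.055728; -5.055728 ∉ [0.1, 0.9) → out
#2 (1,0): internal coord 1 + (0)·τ' = +1.000000; +1.000000 ∉ [0.1, 0.9) → out
#3 (0,8): internal coord 0 + (8)·τ' = -4.944272; -4.944272 ∉ [0.1, 0.9) → out

none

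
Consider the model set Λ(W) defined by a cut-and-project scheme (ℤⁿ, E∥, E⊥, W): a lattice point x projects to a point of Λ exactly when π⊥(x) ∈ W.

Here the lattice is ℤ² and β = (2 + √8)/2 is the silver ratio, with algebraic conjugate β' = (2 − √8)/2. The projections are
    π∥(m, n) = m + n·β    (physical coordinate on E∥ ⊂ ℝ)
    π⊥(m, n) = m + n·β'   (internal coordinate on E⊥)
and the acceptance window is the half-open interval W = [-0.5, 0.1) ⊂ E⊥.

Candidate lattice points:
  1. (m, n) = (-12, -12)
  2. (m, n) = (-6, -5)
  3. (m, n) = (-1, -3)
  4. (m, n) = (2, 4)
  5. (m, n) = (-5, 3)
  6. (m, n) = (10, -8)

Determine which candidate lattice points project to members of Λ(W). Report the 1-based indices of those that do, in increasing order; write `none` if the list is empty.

Numerically β ≈ 2.414214 and β' = −1/β ≈ -0.414214.
candidate 1: (m,n)=(-12,-12) → π∥ = -12-12·β ≈ -40.970563, π⊥ = -12-12·β' ≈ -7.029437 ∉ [-0.5, 0.1) ⇒ out
candidate 2: (m,n)=(-6,-5) → π∥ = -6-5·β ≈ -18.071068, π⊥ = -6-5·β' ≈ -3.928932 ∉ [-0.5, 0.1) ⇒ out
candidate 3: (m,n)=(-1,-3) → π∥ = -1-3·β ≈ -8.242641, π⊥ = -1-3·β' ≈ 0.242641 ∉ [-0.5, 0.1) ⇒ out
candidate 4: (m,n)=(2,4) → π∥ = 2+4·β ≈ 11.656854, π⊥ = 2+4·β' ≈ 0.343146 ∉ [-0.5, 0.1) ⇒ out
candidate 5: (m,n)=(-5,3) → π∥ = -5+3·β ≈ 2.242641, π⊥ = -5+3·β' ≈ -6.242641 ∉ [-0.5, 0.1) ⇒ out
candidate 6: (m,n)=(10,-8) → π∥ = 10-8·β ≈ -9.313708, π⊥ = 10-8·β' ≈ 13.313708 ∉ [-0.5, 0.1) ⇒ out

none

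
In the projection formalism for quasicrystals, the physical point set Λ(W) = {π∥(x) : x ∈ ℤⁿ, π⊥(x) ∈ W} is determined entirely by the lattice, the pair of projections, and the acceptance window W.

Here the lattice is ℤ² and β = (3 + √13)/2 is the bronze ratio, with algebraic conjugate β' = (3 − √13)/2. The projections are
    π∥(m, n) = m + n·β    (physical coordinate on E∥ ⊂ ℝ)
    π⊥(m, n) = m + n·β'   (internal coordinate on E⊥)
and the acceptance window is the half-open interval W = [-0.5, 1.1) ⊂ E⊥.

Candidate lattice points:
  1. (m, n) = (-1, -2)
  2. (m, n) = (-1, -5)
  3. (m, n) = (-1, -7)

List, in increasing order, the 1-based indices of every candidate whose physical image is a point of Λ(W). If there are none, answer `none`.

Compute β' = (3−√13)/2 = -0.302776, so π⊥(m,n) = m -0.302776·n.
#1 (-1,-2): internal coord -1 + (-2)·β' = -0.394449; -0.394449 ∈ [-0.5, 1.1) → IN Λ
#2 (-1,-5): internal coord -1 + (-5)·β' = +0.513878; +0.513878 ∈ [-0.5, 1.1) → IN Λ
#3 (-1,-7): internal coord -1 + (-7)·β' = +1.119429; +1.119429 ∉ [-0.5, 1.1) → out

1, 2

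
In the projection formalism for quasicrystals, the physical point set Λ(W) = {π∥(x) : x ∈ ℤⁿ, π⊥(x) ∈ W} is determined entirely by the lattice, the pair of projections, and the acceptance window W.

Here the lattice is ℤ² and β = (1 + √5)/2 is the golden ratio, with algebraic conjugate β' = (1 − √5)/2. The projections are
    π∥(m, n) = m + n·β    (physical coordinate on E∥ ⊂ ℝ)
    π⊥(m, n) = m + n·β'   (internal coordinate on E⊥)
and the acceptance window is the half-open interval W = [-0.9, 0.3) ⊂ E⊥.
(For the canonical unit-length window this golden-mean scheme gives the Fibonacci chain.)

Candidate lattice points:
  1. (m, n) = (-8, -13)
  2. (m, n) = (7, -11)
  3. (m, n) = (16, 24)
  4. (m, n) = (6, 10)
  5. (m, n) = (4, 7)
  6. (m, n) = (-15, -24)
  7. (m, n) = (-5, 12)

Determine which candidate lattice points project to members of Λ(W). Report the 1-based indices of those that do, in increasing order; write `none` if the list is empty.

1, 4, 5, 6

Compute β' = (1−√5)/2 = -0.61803, so π⊥(m,n) = m -0.61803·n.
[1] lift (-8,-13): star map gives 0.03444; window check -0.9 ≤ 0.03444 < 0.3 is true → IN Λ
[2] lift (7,-11): star map gives 13.79837; window check -0.9 ≤ 13.79837 < 0.3 is false → out
[3] lift (16,24): star map gives 1.16718; window check -0.9 ≤ 1.16718 < 0.3 is false → out
[4] lift (6,10): star map gives -0.18034; window check -0.9 ≤ -0.18034 < 0.3 is true → IN Λ
[5] lift (4,7): star map gives -0.32624; window check -0.9 ≤ -0.32624 < 0.3 is true → IN Λ
[6] lift (-15,-24): star map gives -0.16718; window check -0.9 ≤ -0.16718 < 0.3 is true → IN Λ
[7] lift (-5,12): star map gives -12.41641; window check -0.9 ≤ -12.41641 < 0.3 is false → out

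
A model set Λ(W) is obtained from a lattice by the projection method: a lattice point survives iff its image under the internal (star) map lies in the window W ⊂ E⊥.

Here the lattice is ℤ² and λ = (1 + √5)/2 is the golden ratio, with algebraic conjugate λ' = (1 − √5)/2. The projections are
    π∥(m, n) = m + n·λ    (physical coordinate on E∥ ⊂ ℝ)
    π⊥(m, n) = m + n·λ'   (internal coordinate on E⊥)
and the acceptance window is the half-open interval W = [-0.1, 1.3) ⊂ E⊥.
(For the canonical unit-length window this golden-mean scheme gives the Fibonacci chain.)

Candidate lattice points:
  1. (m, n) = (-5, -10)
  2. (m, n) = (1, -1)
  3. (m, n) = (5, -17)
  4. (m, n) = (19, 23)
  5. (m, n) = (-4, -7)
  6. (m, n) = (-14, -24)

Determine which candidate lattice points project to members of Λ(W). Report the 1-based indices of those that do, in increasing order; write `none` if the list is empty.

1, 5, 6

Numerically λ ≈ 1.6180 and λ' = −1/λ ≈ -0.6180.
[1] lift (-5,-10): star map gives 1.1803; window check -0.1 ≤ 1.1803 < 1.3 is true → IN Λ
[2] lift (1,-1): star map gives 1.6180; window check -0.1 ≤ 1.6180 < 1.3 is false → out
[3] lift (5,-17): star map gives 15.5066; window check -0.1 ≤ 15.5066 < 1.3 is false → out
[4] lift (19,23): star map gives 4.7852; window check -0.1 ≤ 4.7852 < 1.3 is false → out
[5] lift (-4,-7): star map gives 0.3262; window check -0.1 ≤ 0.3262 < 1.3 is true → IN Λ
[6] lift (-14,-24): star map gives 0.8328; window check -0.1 ≤ 0.8328 < 1.3 is true → IN Λ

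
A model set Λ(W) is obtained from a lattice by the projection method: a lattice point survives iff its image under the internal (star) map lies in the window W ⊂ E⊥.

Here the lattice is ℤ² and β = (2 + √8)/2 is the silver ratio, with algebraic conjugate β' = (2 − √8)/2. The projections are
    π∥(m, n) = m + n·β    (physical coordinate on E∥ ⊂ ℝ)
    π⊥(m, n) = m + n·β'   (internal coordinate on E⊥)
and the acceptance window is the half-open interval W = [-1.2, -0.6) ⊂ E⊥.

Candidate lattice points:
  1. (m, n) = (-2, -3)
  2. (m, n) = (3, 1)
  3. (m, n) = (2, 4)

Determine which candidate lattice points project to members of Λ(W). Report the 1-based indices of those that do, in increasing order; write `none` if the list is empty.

β' = (2−√8)/2 ≈ -0.414214.
candidate 1: (m,n)=(-2,-3) → π∥ = -2-3·β ≈ -9.242641, π⊥ = -2-3·β' ≈ -0.757359 ∈ [-1.2, -0.6) ⇒ IN Λ
candidate 2: (m,n)=(3,1) → π∥ = 3+1·β ≈ 5.414214, π⊥ = 3+1·β' ≈ 2.585786 ∉ [-1.2, -0.6) ⇒ out
candidate 3: (m,n)=(2,4) → π∥ = 2+4·β ≈ 11.656854, π⊥ = 2+4·β' ≈ 0.343146 ∉ [-1.2, -0.6) ⇒ out

1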